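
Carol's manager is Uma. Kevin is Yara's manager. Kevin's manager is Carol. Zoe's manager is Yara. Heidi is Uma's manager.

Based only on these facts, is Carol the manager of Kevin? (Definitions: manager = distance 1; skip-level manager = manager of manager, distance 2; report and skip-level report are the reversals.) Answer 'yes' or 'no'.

Reconstructing the manager chain from the given facts:
  Heidi -> Uma -> Carol -> Kevin -> Yara -> Zoe
(each arrow means 'manager of the next')
Positions in the chain (0 = top):
  position of Heidi: 0
  position of Uma: 1
  position of Carol: 2
  position of Kevin: 3
  position of Yara: 4
  position of Zoe: 5

Carol is at position 2, Kevin is at position 3; signed distance (j - i) = 1.
'manager' requires j - i = 1. Actual distance is 1, so the relation HOLDS.

Answer: yes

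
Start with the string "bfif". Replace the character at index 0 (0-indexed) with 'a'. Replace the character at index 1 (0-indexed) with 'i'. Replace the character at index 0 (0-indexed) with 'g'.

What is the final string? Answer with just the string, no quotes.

Applying each edit step by step:
Start: "bfif"
Op 1 (replace idx 0: 'b' -> 'a'): "bfif" -> "afif"
Op 2 (replace idx 1: 'f' -> 'i'): "afif" -> "aiif"
Op 3 (replace idx 0: 'a' -> 'g'): "aiif" -> "giif"

Answer: giif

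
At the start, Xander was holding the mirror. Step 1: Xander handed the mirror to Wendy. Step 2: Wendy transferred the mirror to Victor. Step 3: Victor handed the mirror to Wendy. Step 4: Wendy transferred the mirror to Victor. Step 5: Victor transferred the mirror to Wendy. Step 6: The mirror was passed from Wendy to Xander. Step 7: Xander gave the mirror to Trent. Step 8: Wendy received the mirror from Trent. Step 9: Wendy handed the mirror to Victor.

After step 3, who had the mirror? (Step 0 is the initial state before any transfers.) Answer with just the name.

Answer: Wendy

Derivation:
Tracking the mirror holder through step 3:
After step 0 (start): Xander
After step 1: Wendy
After step 2: Victor
After step 3: Wendy

At step 3, the holder is Wendy.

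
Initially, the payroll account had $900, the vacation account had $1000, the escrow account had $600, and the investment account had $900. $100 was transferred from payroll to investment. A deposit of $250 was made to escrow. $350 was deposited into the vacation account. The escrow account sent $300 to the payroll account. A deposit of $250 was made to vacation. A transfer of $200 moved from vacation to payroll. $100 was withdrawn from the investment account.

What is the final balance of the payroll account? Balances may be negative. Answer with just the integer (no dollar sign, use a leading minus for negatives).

Answer: 1300

Derivation:
Tracking account balances step by step:
Start: payroll=900, vacation=1000, escrow=600, investment=900
Event 1 (transfer 100 payroll -> investment): payroll: 900 - 100 = 800, investment: 900 + 100 = 1000. Balances: payroll=800, vacation=1000, escrow=600, investment=1000
Event 2 (deposit 250 to escrow): escrow: 600 + 250 = 850. Balances: payroll=800, vacation=1000, escrow=850, investment=1000
Event 3 (deposit 350 to vacation): vacation: 1000 + 350 = 1350. Balances: payroll=800, vacation=1350, escrow=850, investment=1000
Event 4 (transfer 300 escrow -> payroll): escrow: 850 - 300 = 550, payroll: 800 + 300 = 1100. Balances: payroll=1100, vacation=1350, escrow=550, investment=1000
Event 5 (deposit 250 to vacation): vacation: 1350 + 250 = 1600. Balances: payroll=1100, vacation=1600, escrow=550, investment=1000
Event 6 (transfer 200 vacation -> payroll): vacation: 1600 - 200 = 1400, payroll: 1100 + 200 = 1300. Balances: payroll=1300, vacation=1400, escrow=550, investment=1000
Event 7 (withdraw 100 from investment): investment: 1000 - 100 = 900. Balances: payroll=1300, vacation=1400, escrow=550, investment=900

Final balance of payroll: 1300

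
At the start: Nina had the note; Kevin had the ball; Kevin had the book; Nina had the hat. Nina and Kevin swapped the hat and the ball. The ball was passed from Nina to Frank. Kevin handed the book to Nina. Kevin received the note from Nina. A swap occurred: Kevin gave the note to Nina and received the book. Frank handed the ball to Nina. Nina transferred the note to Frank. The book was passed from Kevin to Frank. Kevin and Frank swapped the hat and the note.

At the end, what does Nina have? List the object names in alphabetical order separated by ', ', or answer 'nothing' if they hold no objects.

Tracking all object holders:
Start: note:Nina, ball:Kevin, book:Kevin, hat:Nina
Event 1 (swap hat<->ball: now hat:Kevin, ball:Nina). State: note:Nina, ball:Nina, book:Kevin, hat:Kevin
Event 2 (give ball: Nina -> Frank). State: note:Nina, ball:Frank, book:Kevin, hat:Kevin
Event 3 (give book: Kevin -> Nina). State: note:Nina, ball:Frank, book:Nina, hat:Kevin
Event 4 (give note: Nina -> Kevin). State: note:Kevin, ball:Frank, book:Nina, hat:Kevin
Event 5 (swap note<->book: now note:Nina, book:Kevin). State: note:Nina, ball:Frank, book:Kevin, hat:Kevin
Event 6 (give ball: Frank -> Nina). State: note:Nina, ball:Nina, book:Kevin, hat:Kevin
Event 7 (give note: Nina -> Frank). State: note:Frank, ball:Nina, book:Kevin, hat:Kevin
Event 8 (give book: Kevin -> Frank). State: note:Frank, ball:Nina, book:Frank, hat:Kevin
Event 9 (swap hat<->note: now hat:Frank, note:Kevin). State: note:Kevin, ball:Nina, book:Frank, hat:Frank

Final state: note:Kevin, ball:Nina, book:Frank, hat:Frank
Nina holds: ball.

Answer: ball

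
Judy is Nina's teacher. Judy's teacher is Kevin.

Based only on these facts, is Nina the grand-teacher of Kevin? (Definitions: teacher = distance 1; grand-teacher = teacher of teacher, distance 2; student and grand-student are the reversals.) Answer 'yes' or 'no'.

Reconstructing the teacher chain from the given facts:
  Kevin -> Judy -> Nina
(each arrow means 'teacher of the next')
Positions in the chain (0 = top):
  position of Kevin: 0
  position of Judy: 1
  position of Nina: 2

Nina is at position 2, Kevin is at position 0; signed distance (j - i) = -2.
'grand-teacher' requires j - i = 2. Actual distance is -2, so the relation does NOT hold.

Answer: no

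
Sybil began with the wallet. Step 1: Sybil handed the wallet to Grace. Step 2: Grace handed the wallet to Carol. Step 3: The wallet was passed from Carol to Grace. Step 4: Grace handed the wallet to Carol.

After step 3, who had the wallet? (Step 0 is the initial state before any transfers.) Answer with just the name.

Tracking the wallet holder through step 3:
After step 0 (start): Sybil
After step 1: Grace
After step 2: Carol
After step 3: Grace

At step 3, the holder is Grace.

Answer: Grace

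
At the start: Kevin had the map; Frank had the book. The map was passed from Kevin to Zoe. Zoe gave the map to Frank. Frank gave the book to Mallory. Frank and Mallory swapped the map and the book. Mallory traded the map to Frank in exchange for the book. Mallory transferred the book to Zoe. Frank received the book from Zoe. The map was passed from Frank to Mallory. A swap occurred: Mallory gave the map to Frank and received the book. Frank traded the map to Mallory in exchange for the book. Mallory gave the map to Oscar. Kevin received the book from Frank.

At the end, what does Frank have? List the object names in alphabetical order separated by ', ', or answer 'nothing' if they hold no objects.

Tracking all object holders:
Start: map:Kevin, book:Frank
Event 1 (give map: Kevin -> Zoe). State: map:Zoe, book:Frank
Event 2 (give map: Zoe -> Frank). State: map:Frank, book:Frank
Event 3 (give book: Frank -> Mallory). State: map:Frank, book:Mallory
Event 4 (swap map<->book: now map:Mallory, book:Frank). State: map:Mallory, book:Frank
Event 5 (swap map<->book: now map:Frank, book:Mallory). State: map:Frank, book:Mallory
Event 6 (give book: Mallory -> Zoe). State: map:Frank, book:Zoe
Event 7 (give book: Zoe -> Frank). State: map:Frank, book:Frank
Event 8 (give map: Frank -> Mallory). State: map:Mallory, book:Frank
Event 9 (swap map<->book: now map:Frank, book:Mallory). State: map:Frank, book:Mallory
Event 10 (swap map<->book: now map:Mallory, book:Frank). State: map:Mallory, book:Frank
Event 11 (give map: Mallory -> Oscar). State: map:Oscar, book:Frank
Event 12 (give book: Frank -> Kevin). State: map:Oscar, book:Kevin

Final state: map:Oscar, book:Kevin
Frank holds: (nothing).

Answer: nothing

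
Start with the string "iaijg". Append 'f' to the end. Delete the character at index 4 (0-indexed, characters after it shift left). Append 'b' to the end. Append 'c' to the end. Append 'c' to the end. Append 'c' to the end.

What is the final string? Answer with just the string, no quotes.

Answer: iaijfbccc

Derivation:
Applying each edit step by step:
Start: "iaijg"
Op 1 (append 'f'): "iaijg" -> "iaijgf"
Op 2 (delete idx 4 = 'g'): "iaijgf" -> "iaijf"
Op 3 (append 'b'): "iaijf" -> "iaijfb"
Op 4 (append 'c'): "iaijfb" -> "iaijfbc"
Op 5 (append 'c'): "iaijfbc" -> "iaijfbcc"
Op 6 (append 'c'): "iaijfbcc" -> "iaijfbccc"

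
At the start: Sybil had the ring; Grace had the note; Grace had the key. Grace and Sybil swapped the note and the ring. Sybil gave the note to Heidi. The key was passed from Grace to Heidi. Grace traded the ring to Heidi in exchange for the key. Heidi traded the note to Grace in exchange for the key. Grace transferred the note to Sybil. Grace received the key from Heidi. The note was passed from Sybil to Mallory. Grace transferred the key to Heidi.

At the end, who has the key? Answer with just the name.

Answer: Heidi

Derivation:
Tracking all object holders:
Start: ring:Sybil, note:Grace, key:Grace
Event 1 (swap note<->ring: now note:Sybil, ring:Grace). State: ring:Grace, note:Sybil, key:Grace
Event 2 (give note: Sybil -> Heidi). State: ring:Grace, note:Heidi, key:Grace
Event 3 (give key: Grace -> Heidi). State: ring:Grace, note:Heidi, key:Heidi
Event 4 (swap ring<->key: now ring:Heidi, key:Grace). State: ring:Heidi, note:Heidi, key:Grace
Event 5 (swap note<->key: now note:Grace, key:Heidi). State: ring:Heidi, note:Grace, key:Heidi
Event 6 (give note: Grace -> Sybil). State: ring:Heidi, note:Sybil, key:Heidi
Event 7 (give key: Heidi -> Grace). State: ring:Heidi, note:Sybil, key:Grace
Event 8 (give note: Sybil -> Mallory). State: ring:Heidi, note:Mallory, key:Grace
Event 9 (give key: Grace -> Heidi). State: ring:Heidi, note:Mallory, key:Heidi

Final state: ring:Heidi, note:Mallory, key:Heidi
The key is held by Heidi.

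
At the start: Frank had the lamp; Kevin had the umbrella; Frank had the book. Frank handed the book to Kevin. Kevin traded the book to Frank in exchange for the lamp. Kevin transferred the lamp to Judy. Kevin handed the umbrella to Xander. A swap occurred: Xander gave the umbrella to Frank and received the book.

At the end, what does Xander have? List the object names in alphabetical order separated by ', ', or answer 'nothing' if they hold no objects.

Tracking all object holders:
Start: lamp:Frank, umbrella:Kevin, book:Frank
Event 1 (give book: Frank -> Kevin). State: lamp:Frank, umbrella:Kevin, book:Kevin
Event 2 (swap book<->lamp: now book:Frank, lamp:Kevin). State: lamp:Kevin, umbrella:Kevin, book:Frank
Event 3 (give lamp: Kevin -> Judy). State: lamp:Judy, umbrella:Kevin, book:Frank
Event 4 (give umbrella: Kevin -> Xander). State: lamp:Judy, umbrella:Xander, book:Frank
Event 5 (swap umbrella<->book: now umbrella:Frank, book:Xander). State: lamp:Judy, umbrella:Frank, book:Xander

Final state: lamp:Judy, umbrella:Frank, book:Xander
Xander holds: book.

Answer: book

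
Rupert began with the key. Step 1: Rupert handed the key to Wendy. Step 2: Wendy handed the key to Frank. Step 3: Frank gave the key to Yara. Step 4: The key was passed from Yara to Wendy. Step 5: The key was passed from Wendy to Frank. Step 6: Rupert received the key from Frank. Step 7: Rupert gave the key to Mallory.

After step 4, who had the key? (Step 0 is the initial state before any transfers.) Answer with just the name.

Answer: Wendy

Derivation:
Tracking the key holder through step 4:
After step 0 (start): Rupert
After step 1: Wendy
After step 2: Frank
After step 3: Yara
After step 4: Wendy

At step 4, the holder is Wendy.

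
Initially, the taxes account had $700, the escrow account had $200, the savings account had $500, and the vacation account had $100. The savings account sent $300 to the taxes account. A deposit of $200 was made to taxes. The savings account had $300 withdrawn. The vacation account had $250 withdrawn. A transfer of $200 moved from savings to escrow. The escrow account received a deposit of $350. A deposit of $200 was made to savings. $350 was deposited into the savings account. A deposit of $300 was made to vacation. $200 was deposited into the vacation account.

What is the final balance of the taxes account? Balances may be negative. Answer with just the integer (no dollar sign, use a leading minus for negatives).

Tracking account balances step by step:
Start: taxes=700, escrow=200, savings=500, vacation=100
Event 1 (transfer 300 savings -> taxes): savings: 500 - 300 = 200, taxes: 700 + 300 = 1000. Balances: taxes=1000, escrow=200, savings=200, vacation=100
Event 2 (deposit 200 to taxes): taxes: 1000 + 200 = 1200. Balances: taxes=1200, escrow=200, savings=200, vacation=100
Event 3 (withdraw 300 from savings): savings: 200 - 300 = -100. Balances: taxes=1200, escrow=200, savings=-100, vacation=100
Event 4 (withdraw 250 from vacation): vacation: 100 - 250 = -150. Balances: taxes=1200, escrow=200, savings=-100, vacation=-150
Event 5 (transfer 200 savings -> escrow): savings: -100 - 200 = -300, escrow: 200 + 200 = 400. Balances: taxes=1200, escrow=400, savings=-300, vacation=-150
Event 6 (deposit 350 to escrow): escrow: 400 + 350 = 750. Balances: taxes=1200, escrow=750, savings=-300, vacation=-150
Event 7 (deposit 200 to savings): savings: -300 + 200 = -100. Balances: taxes=1200, escrow=750, savings=-100, vacation=-150
Event 8 (deposit 350 to savings): savings: -100 + 350 = 250. Balances: taxes=1200, escrow=750, savings=250, vacation=-150
Event 9 (deposit 300 to vacation): vacation: -150 + 300 = 150. Balances: taxes=1200, escrow=750, savings=250, vacation=150
Event 10 (deposit 200 to vacation): vacation: 150 + 200 = 350. Balances: taxes=1200, escrow=750, savings=250, vacation=350

Final balance of taxes: 1200

Answer: 1200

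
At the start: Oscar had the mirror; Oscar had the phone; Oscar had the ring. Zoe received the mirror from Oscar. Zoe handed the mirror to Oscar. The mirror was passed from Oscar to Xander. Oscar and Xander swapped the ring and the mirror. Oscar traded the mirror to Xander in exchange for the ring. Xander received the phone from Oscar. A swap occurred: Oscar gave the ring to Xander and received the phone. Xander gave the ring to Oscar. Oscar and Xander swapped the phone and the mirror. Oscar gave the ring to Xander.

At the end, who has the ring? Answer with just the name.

Answer: Xander

Derivation:
Tracking all object holders:
Start: mirror:Oscar, phone:Oscar, ring:Oscar
Event 1 (give mirror: Oscar -> Zoe). State: mirror:Zoe, phone:Oscar, ring:Oscar
Event 2 (give mirror: Zoe -> Oscar). State: mirror:Oscar, phone:Oscar, ring:Oscar
Event 3 (give mirror: Oscar -> Xander). State: mirror:Xander, phone:Oscar, ring:Oscar
Event 4 (swap ring<->mirror: now ring:Xander, mirror:Oscar). State: mirror:Oscar, phone:Oscar, ring:Xander
Event 5 (swap mirror<->ring: now mirror:Xander, ring:Oscar). State: mirror:Xander, phone:Oscar, ring:Oscar
Event 6 (give phone: Oscar -> Xander). State: mirror:Xander, phone:Xander, ring:Oscar
Event 7 (swap ring<->phone: now ring:Xander, phone:Oscar). State: mirror:Xander, phone:Oscar, ring:Xander
Event 8 (give ring: Xander -> Oscar). State: mirror:Xander, phone:Oscar, ring:Oscar
Event 9 (swap phone<->mirror: now phone:Xander, mirror:Oscar). State: mirror:Oscar, phone:Xander, ring:Oscar
Event 10 (give ring: Oscar -> Xander). State: mirror:Oscar, phone:Xander, ring:Xander

Final state: mirror:Oscar, phone:Xander, ring:Xander
The ring is held by Xander.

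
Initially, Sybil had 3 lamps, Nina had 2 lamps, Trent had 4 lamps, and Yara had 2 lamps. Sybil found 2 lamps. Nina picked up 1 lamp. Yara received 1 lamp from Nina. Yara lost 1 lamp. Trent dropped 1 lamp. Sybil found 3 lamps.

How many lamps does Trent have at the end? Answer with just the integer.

Tracking counts step by step:
Start: Sybil=3, Nina=2, Trent=4, Yara=2
Event 1 (Sybil +2): Sybil: 3 -> 5. State: Sybil=5, Nina=2, Trent=4, Yara=2
Event 2 (Nina +1): Nina: 2 -> 3. State: Sybil=5, Nina=3, Trent=4, Yara=2
Event 3 (Nina -> Yara, 1): Nina: 3 -> 2, Yara: 2 -> 3. State: Sybil=5, Nina=2, Trent=4, Yara=3
Event 4 (Yara -1): Yara: 3 -> 2. State: Sybil=5, Nina=2, Trent=4, Yara=2
Event 5 (Trent -1): Trent: 4 -> 3. State: Sybil=5, Nina=2, Trent=3, Yara=2
Event 6 (Sybil +3): Sybil: 5 -> 8. State: Sybil=8, Nina=2, Trent=3, Yara=2

Trent's final count: 3

Answer: 3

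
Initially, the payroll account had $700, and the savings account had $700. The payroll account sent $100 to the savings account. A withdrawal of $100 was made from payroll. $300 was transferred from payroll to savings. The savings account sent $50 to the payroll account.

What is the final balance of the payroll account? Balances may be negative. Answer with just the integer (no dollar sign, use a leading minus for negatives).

Tracking account balances step by step:
Start: payroll=700, savings=700
Event 1 (transfer 100 payroll -> savings): payroll: 700 - 100 = 600, savings: 700 + 100 = 800. Balances: payroll=600, savings=800
Event 2 (withdraw 100 from payroll): payroll: 600 - 100 = 500. Balances: payroll=500, savings=800
Event 3 (transfer 300 payroll -> savings): payroll: 500 - 300 = 200, savings: 800 + 300 = 1100. Balances: payroll=200, savings=1100
Event 4 (transfer 50 savings -> payroll): savings: 1100 - 50 = 1050, payroll: 200 + 50 = 250. Balances: payroll=250, savings=1050

Final balance of payroll: 250

Answer: 250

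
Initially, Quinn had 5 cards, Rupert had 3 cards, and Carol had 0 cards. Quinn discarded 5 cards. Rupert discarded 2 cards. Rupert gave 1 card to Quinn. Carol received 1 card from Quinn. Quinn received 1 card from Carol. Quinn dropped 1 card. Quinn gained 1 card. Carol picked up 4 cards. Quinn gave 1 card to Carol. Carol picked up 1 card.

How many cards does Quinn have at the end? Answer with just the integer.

Answer: 0

Derivation:
Tracking counts step by step:
Start: Quinn=5, Rupert=3, Carol=0
Event 1 (Quinn -5): Quinn: 5 -> 0. State: Quinn=0, Rupert=3, Carol=0
Event 2 (Rupert -2): Rupert: 3 -> 1. State: Quinn=0, Rupert=1, Carol=0
Event 3 (Rupert -> Quinn, 1): Rupert: 1 -> 0, Quinn: 0 -> 1. State: Quinn=1, Rupert=0, Carol=0
Event 4 (Quinn -> Carol, 1): Quinn: 1 -> 0, Carol: 0 -> 1. State: Quinn=0, Rupert=0, Carol=1
Event 5 (Carol -> Quinn, 1): Carol: 1 -> 0, Quinn: 0 -> 1. State: Quinn=1, Rupert=0, Carol=0
Event 6 (Quinn -1): Quinn: 1 -> 0. State: Quinn=0, Rupert=0, Carol=0
Event 7 (Quinn +1): Quinn: 0 -> 1. State: Quinn=1, Rupert=0, Carol=0
Event 8 (Carol +4): Carol: 0 -> 4. State: Quinn=1, Rupert=0, Carol=4
Event 9 (Quinn -> Carol, 1): Quinn: 1 -> 0, Carol: 4 -> 5. State: Quinn=0, Rupert=0, Carol=5
Event 10 (Carol +1): Carol: 5 -> 6. State: Quinn=0, Rupert=0, Carol=6

Quinn's final count: 0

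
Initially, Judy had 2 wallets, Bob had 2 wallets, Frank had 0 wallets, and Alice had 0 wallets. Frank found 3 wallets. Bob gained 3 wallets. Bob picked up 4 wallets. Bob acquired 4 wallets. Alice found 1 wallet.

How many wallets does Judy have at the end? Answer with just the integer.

Answer: 2

Derivation:
Tracking counts step by step:
Start: Judy=2, Bob=2, Frank=0, Alice=0
Event 1 (Frank +3): Frank: 0 -> 3. State: Judy=2, Bob=2, Frank=3, Alice=0
Event 2 (Bob +3): Bob: 2 -> 5. State: Judy=2, Bob=5, Frank=3, Alice=0
Event 3 (Bob +4): Bob: 5 -> 9. State: Judy=2, Bob=9, Frank=3, Alice=0
Event 4 (Bob +4): Bob: 9 -> 13. State: Judy=2, Bob=13, Frank=3, Alice=0
Event 5 (Alice +1): Alice: 0 -> 1. State: Judy=2, Bob=13, Frank=3, Alice=1

Judy's final count: 2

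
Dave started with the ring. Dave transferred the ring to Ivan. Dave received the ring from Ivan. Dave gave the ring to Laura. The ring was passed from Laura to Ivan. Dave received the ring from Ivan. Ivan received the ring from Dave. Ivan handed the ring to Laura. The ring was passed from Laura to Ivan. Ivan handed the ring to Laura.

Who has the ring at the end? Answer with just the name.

Answer: Laura

Derivation:
Tracking the ring through each event:
Start: Dave has the ring.
After event 1: Ivan has the ring.
After event 2: Dave has the ring.
After event 3: Laura has the ring.
After event 4: Ivan has the ring.
After event 5: Dave has the ring.
After event 6: Ivan has the ring.
After event 7: Laura has the ring.
After event 8: Ivan has the ring.
After event 9: Laura has the ring.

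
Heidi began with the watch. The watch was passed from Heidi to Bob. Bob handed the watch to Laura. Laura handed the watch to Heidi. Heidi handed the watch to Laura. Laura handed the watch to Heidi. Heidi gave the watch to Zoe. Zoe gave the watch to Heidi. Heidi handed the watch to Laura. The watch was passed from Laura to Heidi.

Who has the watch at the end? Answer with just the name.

Answer: Heidi

Derivation:
Tracking the watch through each event:
Start: Heidi has the watch.
After event 1: Bob has the watch.
After event 2: Laura has the watch.
After event 3: Heidi has the watch.
After event 4: Laura has the watch.
After event 5: Heidi has the watch.
After event 6: Zoe has the watch.
After event 7: Heidi has the watch.
After event 8: Laura has the watch.
After event 9: Heidi has the watch.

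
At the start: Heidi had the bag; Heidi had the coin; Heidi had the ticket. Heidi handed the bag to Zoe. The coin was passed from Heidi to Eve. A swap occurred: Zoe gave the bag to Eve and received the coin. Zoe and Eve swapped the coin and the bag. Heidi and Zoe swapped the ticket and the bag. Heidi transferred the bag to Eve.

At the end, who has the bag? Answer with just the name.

Tracking all object holders:
Start: bag:Heidi, coin:Heidi, ticket:Heidi
Event 1 (give bag: Heidi -> Zoe). State: bag:Zoe, coin:Heidi, ticket:Heidi
Event 2 (give coin: Heidi -> Eve). State: bag:Zoe, coin:Eve, ticket:Heidi
Event 3 (swap bag<->coin: now bag:Eve, coin:Zoe). State: bag:Eve, coin:Zoe, ticket:Heidi
Event 4 (swap coin<->bag: now coin:Eve, bag:Zoe). State: bag:Zoe, coin:Eve, ticket:Heidi
Event 5 (swap ticket<->bag: now ticket:Zoe, bag:Heidi). State: bag:Heidi, coin:Eve, ticket:Zoe
Event 6 (give bag: Heidi -> Eve). State: bag:Eve, coin:Eve, ticket:Zoe

Final state: bag:Eve, coin:Eve, ticket:Zoe
The bag is held by Eve.

Answer: Eve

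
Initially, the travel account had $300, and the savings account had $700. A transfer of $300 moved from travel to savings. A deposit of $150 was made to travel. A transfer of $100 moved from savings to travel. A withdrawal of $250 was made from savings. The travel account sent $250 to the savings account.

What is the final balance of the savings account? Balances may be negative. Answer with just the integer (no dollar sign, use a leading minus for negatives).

Answer: 900

Derivation:
Tracking account balances step by step:
Start: travel=300, savings=700
Event 1 (transfer 300 travel -> savings): travel: 300 - 300 = 0, savings: 700 + 300 = 1000. Balances: travel=0, savings=1000
Event 2 (deposit 150 to travel): travel: 0 + 150 = 150. Balances: travel=150, savings=1000
Event 3 (transfer 100 savings -> travel): savings: 1000 - 100 = 900, travel: 150 + 100 = 250. Balances: travel=250, savings=900
Event 4 (withdraw 250 from savings): savings: 900 - 250 = 650. Balances: travel=250, savings=650
Event 5 (transfer 250 travel -> savings): travel: 250 - 250 = 0, savings: 650 + 250 = 900. Balances: travel=0, savings=900

Final balance of savings: 900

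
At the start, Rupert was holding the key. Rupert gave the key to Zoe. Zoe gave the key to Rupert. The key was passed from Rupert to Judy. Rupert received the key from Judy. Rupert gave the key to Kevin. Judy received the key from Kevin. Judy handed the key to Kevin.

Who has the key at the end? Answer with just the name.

Answer: Kevin

Derivation:
Tracking the key through each event:
Start: Rupert has the key.
After event 1: Zoe has the key.
After event 2: Rupert has the key.
After event 3: Judy has the key.
After event 4: Rupert has the key.
After event 5: Kevin has the key.
After event 6: Judy has the key.
After event 7: Kevin has the key.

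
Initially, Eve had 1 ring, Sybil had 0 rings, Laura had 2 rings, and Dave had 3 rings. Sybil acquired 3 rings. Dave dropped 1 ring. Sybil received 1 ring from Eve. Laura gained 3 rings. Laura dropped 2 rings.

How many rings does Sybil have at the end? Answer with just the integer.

Tracking counts step by step:
Start: Eve=1, Sybil=0, Laura=2, Dave=3
Event 1 (Sybil +3): Sybil: 0 -> 3. State: Eve=1, Sybil=3, Laura=2, Dave=3
Event 2 (Dave -1): Dave: 3 -> 2. State: Eve=1, Sybil=3, Laura=2, Dave=2
Event 3 (Eve -> Sybil, 1): Eve: 1 -> 0, Sybil: 3 -> 4. State: Eve=0, Sybil=4, Laura=2, Dave=2
Event 4 (Laura +3): Laura: 2 -> 5. State: Eve=0, Sybil=4, Laura=5, Dave=2
Event 5 (Laura -2): Laura: 5 -> 3. State: Eve=0, Sybil=4, Laura=3, Dave=2

Sybil's final count: 4

Answer: 4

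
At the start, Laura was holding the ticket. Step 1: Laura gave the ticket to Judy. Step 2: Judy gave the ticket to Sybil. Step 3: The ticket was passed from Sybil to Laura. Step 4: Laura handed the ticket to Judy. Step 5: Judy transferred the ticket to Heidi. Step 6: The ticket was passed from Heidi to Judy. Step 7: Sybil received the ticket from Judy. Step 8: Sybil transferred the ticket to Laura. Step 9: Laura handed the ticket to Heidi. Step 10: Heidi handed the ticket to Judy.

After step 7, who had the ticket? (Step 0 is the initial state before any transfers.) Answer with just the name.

Answer: Sybil

Derivation:
Tracking the ticket holder through step 7:
After step 0 (start): Laura
After step 1: Judy
After step 2: Sybil
After step 3: Laura
After step 4: Judy
After step 5: Heidi
After step 6: Judy
After step 7: Sybil

At step 7, the holder is Sybil.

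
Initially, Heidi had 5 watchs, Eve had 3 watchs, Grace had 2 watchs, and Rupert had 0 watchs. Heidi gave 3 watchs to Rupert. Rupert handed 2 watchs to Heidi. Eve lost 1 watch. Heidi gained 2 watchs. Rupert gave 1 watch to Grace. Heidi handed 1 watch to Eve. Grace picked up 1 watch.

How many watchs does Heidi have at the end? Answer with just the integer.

Answer: 5

Derivation:
Tracking counts step by step:
Start: Heidi=5, Eve=3, Grace=2, Rupert=0
Event 1 (Heidi -> Rupert, 3): Heidi: 5 -> 2, Rupert: 0 -> 3. State: Heidi=2, Eve=3, Grace=2, Rupert=3
Event 2 (Rupert -> Heidi, 2): Rupert: 3 -> 1, Heidi: 2 -> 4. State: Heidi=4, Eve=3, Grace=2, Rupert=1
Event 3 (Eve -1): Eve: 3 -> 2. State: Heidi=4, Eve=2, Grace=2, Rupert=1
Event 4 (Heidi +2): Heidi: 4 -> 6. State: Heidi=6, Eve=2, Grace=2, Rupert=1
Event 5 (Rupert -> Grace, 1): Rupert: 1 -> 0, Grace: 2 -> 3. State: Heidi=6, Eve=2, Grace=3, Rupert=0
Event 6 (Heidi -> Eve, 1): Heidi: 6 -> 5, Eve: 2 -> 3. State: Heidi=5, Eve=3, Grace=3, Rupert=0
Event 7 (Grace +1): Grace: 3 -> 4. State: Heidi=5, Eve=3, Grace=4, Rupert=0

Heidi's final count: 5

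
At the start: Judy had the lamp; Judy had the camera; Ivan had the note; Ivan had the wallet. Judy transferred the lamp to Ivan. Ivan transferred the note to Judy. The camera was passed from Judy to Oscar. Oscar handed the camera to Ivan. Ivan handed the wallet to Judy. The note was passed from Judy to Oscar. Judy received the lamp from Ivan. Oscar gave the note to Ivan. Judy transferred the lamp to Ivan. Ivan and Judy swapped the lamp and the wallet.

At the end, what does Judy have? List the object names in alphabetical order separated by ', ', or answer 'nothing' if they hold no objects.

Answer: lamp

Derivation:
Tracking all object holders:
Start: lamp:Judy, camera:Judy, note:Ivan, wallet:Ivan
Event 1 (give lamp: Judy -> Ivan). State: lamp:Ivan, camera:Judy, note:Ivan, wallet:Ivan
Event 2 (give note: Ivan -> Judy). State: lamp:Ivan, camera:Judy, note:Judy, wallet:Ivan
Event 3 (give camera: Judy -> Oscar). State: lamp:Ivan, camera:Oscar, note:Judy, wallet:Ivan
Event 4 (give camera: Oscar -> Ivan). State: lamp:Ivan, camera:Ivan, note:Judy, wallet:Ivan
Event 5 (give wallet: Ivan -> Judy). State: lamp:Ivan, camera:Ivan, note:Judy, wallet:Judy
Event 6 (give note: Judy -> Oscar). State: lamp:Ivan, camera:Ivan, note:Oscar, wallet:Judy
Event 7 (give lamp: Ivan -> Judy). State: lamp:Judy, camera:Ivan, note:Oscar, wallet:Judy
Event 8 (give note: Oscar -> Ivan). State: lamp:Judy, camera:Ivan, note:Ivan, wallet:Judy
Event 9 (give lamp: Judy -> Ivan). State: lamp:Ivan, camera:Ivan, note:Ivan, wallet:Judy
Event 10 (swap lamp<->wallet: now lamp:Judy, wallet:Ivan). State: lamp:Judy, camera:Ivan, note:Ivan, wallet:Ivan

Final state: lamp:Judy, camera:Ivan, note:Ivan, wallet:Ivan
Judy holds: lamp.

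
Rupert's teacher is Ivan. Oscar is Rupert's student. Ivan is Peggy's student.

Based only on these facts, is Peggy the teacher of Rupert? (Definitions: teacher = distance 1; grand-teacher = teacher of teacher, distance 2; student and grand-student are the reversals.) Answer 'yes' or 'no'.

Reconstructing the teacher chain from the given facts:
  Peggy -> Ivan -> Rupert -> Oscar
(each arrow means 'teacher of the next')
Positions in the chain (0 = top):
  position of Peggy: 0
  position of Ivan: 1
  position of Rupert: 2
  position of Oscar: 3

Peggy is at position 0, Rupert is at position 2; signed distance (j - i) = 2.
'teacher' requires j - i = 1. Actual distance is 2, so the relation does NOT hold.

Answer: no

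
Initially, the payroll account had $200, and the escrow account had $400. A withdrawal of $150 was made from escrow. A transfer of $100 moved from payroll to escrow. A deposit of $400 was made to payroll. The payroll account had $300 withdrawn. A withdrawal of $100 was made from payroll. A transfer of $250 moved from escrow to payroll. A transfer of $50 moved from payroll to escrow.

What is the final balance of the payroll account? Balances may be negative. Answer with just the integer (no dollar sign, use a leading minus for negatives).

Tracking account balances step by step:
Start: payroll=200, escrow=400
Event 1 (withdraw 150 from escrow): escrow: 400 - 150 = 250. Balances: payroll=200, escrow=250
Event 2 (transfer 100 payroll -> escrow): payroll: 200 - 100 = 100, escrow: 250 + 100 = 350. Balances: payroll=100, escrow=350
Event 3 (deposit 400 to payroll): payroll: 100 + 400 = 500. Balances: payroll=500, escrow=350
Event 4 (withdraw 300 from payroll): payroll: 500 - 300 = 200. Balances: payroll=200, escrow=350
Event 5 (withdraw 100 from payroll): payroll: 200 - 100 = 100. Balances: payroll=100, escrow=350
Event 6 (transfer 250 escrow -> payroll): escrow: 350 - 250 = 100, payroll: 100 + 250 = 350. Balances: payroll=350, escrow=100
Event 7 (transfer 50 payroll -> escrow): payroll: 350 - 50 = 300, escrow: 100 + 50 = 150. Balances: payroll=300, escrow=150

Final balance of payroll: 300

Answer: 300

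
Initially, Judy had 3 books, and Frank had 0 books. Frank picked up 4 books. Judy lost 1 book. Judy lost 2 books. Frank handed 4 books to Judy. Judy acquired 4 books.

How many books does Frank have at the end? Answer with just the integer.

Answer: 0

Derivation:
Tracking counts step by step:
Start: Judy=3, Frank=0
Event 1 (Frank +4): Frank: 0 -> 4. State: Judy=3, Frank=4
Event 2 (Judy -1): Judy: 3 -> 2. State: Judy=2, Frank=4
Event 3 (Judy -2): Judy: 2 -> 0. State: Judy=0, Frank=4
Event 4 (Frank -> Judy, 4): Frank: 4 -> 0, Judy: 0 -> 4. State: Judy=4, Frank=0
Event 5 (Judy +4): Judy: 4 -> 8. State: Judy=8, Frank=0

Frank's final count: 0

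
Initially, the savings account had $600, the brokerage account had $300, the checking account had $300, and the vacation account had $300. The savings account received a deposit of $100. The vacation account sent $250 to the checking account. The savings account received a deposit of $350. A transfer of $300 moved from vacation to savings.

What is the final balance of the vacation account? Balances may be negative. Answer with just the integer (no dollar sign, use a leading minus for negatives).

Answer: -250

Derivation:
Tracking account balances step by step:
Start: savings=600, brokerage=300, checking=300, vacation=300
Event 1 (deposit 100 to savings): savings: 600 + 100 = 700. Balances: savings=700, brokerage=300, checking=300, vacation=300
Event 2 (transfer 250 vacation -> checking): vacation: 300 - 250 = 50, checking: 300 + 250 = 550. Balances: savings=700, brokerage=300, checking=550, vacation=50
Event 3 (deposit 350 to savings): savings: 700 + 350 = 1050. Balances: savings=1050, brokerage=300, checking=550, vacation=50
Event 4 (transfer 300 vacation -> savings): vacation: 50 - 300 = -250, savings: 1050 + 300 = 1350. Balances: savings=1350, brokerage=300, checking=550, vacation=-250

Final balance of vacation: -250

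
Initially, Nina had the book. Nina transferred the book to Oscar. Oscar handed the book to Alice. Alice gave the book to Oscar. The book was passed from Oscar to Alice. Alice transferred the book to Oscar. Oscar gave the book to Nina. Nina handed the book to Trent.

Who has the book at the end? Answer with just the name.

Answer: Trent

Derivation:
Tracking the book through each event:
Start: Nina has the book.
After event 1: Oscar has the book.
After event 2: Alice has the book.
After event 3: Oscar has the book.
After event 4: Alice has the book.
After event 5: Oscar has the book.
After event 6: Nina has the book.
After event 7: Trent has the book.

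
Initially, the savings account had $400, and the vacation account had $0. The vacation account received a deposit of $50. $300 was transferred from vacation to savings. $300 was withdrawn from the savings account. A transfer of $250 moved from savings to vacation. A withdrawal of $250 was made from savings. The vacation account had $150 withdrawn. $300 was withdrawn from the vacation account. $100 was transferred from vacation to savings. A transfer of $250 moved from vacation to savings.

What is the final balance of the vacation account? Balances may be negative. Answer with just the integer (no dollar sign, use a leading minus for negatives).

Answer: -800

Derivation:
Tracking account balances step by step:
Start: savings=400, vacation=0
Event 1 (deposit 50 to vacation): vacation: 0 + 50 = 50. Balances: savings=400, vacation=50
Event 2 (transfer 300 vacation -> savings): vacation: 50 - 300 = -250, savings: 400 + 300 = 700. Balances: savings=700, vacation=-250
Event 3 (withdraw 300 from savings): savings: 700 - 300 = 400. Balances: savings=400, vacation=-250
Event 4 (transfer 250 savings -> vacation): savings: 400 - 250 = 150, vacation: -250 + 250 = 0. Balances: savings=150, vacation=0
Event 5 (withdraw 250 from savings): savings: 150 - 250 = -100. Balances: savings=-100, vacation=0
Event 6 (withdraw 150 from vacation): vacation: 0 - 150 = -150. Balances: savings=-100, vacation=-150
Event 7 (withdraw 300 from vacation): vacation: -150 - 300 = -450. Balances: savings=-100, vacation=-450
Event 8 (transfer 100 vacation -> savings): vacation: -450 - 100 = -550, savings: -100 + 100 = 0. Balances: savings=0, vacation=-550
Event 9 (transfer 250 vacation -> savings): vacation: -550 - 250 = -800, savings: 0 + 250 = 250. Balances: savings=250, vacation=-800

Final balance of vacation: -800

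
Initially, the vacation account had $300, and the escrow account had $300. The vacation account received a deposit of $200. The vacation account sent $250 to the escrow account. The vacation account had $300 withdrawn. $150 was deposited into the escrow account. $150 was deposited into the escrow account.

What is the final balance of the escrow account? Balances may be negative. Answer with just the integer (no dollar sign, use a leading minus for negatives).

Answer: 850

Derivation:
Tracking account balances step by step:
Start: vacation=300, escrow=300
Event 1 (deposit 200 to vacation): vacation: 300 + 200 = 500. Balances: vacation=500, escrow=300
Event 2 (transfer 250 vacation -> escrow): vacation: 500 - 250 = 250, escrow: 300 + 250 = 550. Balances: vacation=250, escrow=550
Event 3 (withdraw 300 from vacation): vacation: 250 - 300 = -50. Balances: vacation=-50, escrow=550
Event 4 (deposit 150 to escrow): escrow: 550 + 150 = 700. Balances: vacation=-50, escrow=700
Event 5 (deposit 150 to escrow): escrow: 700 + 150 = 850. Balances: vacation=-50, escrow=850

Final balance of escrow: 850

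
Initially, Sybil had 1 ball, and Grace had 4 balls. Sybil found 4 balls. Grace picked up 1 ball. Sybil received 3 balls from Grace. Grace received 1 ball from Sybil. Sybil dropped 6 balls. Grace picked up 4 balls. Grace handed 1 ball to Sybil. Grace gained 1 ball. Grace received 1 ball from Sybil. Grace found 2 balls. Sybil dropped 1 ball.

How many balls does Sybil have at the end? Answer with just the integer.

Answer: 0

Derivation:
Tracking counts step by step:
Start: Sybil=1, Grace=4
Event 1 (Sybil +4): Sybil: 1 -> 5. State: Sybil=5, Grace=4
Event 2 (Grace +1): Grace: 4 -> 5. State: Sybil=5, Grace=5
Event 3 (Grace -> Sybil, 3): Grace: 5 -> 2, Sybil: 5 -> 8. State: Sybil=8, Grace=2
Event 4 (Sybil -> Grace, 1): Sybil: 8 -> 7, Grace: 2 -> 3. State: Sybil=7, Grace=3
Event 5 (Sybil -6): Sybil: 7 -> 1. State: Sybil=1, Grace=3
Event 6 (Grace +4): Grace: 3 -> 7. State: Sybil=1, Grace=7
Event 7 (Grace -> Sybil, 1): Grace: 7 -> 6, Sybil: 1 -> 2. State: Sybil=2, Grace=6
Event 8 (Grace +1): Grace: 6 -> 7. State: Sybil=2, Grace=7
Event 9 (Sybil -> Grace, 1): Sybil: 2 -> 1, Grace: 7 -> 8. State: Sybil=1, Grace=8
Event 10 (Grace +2): Grace: 8 -> 10. State: Sybil=1, Grace=10
Event 11 (Sybil -1): Sybil: 1 -> 0. State: Sybil=0, Grace=10

Sybil's final count: 0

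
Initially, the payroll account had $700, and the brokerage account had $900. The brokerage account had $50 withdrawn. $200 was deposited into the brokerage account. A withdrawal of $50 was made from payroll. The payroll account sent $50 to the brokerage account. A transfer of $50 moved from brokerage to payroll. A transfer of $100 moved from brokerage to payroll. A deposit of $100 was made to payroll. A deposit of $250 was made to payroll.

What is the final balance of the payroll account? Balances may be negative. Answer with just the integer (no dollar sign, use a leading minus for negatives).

Answer: 1100

Derivation:
Tracking account balances step by step:
Start: payroll=700, brokerage=900
Event 1 (withdraw 50 from brokerage): brokerage: 900 - 50 = 850. Balances: payroll=700, brokerage=850
Event 2 (deposit 200 to brokerage): brokerage: 850 + 200 = 1050. Balances: payroll=700, brokerage=1050
Event 3 (withdraw 50 from payroll): payroll: 700 - 50 = 650. Balances: payroll=650, brokerage=1050
Event 4 (transfer 50 payroll -> brokerage): payroll: 650 - 50 = 600, brokerage: 1050 + 50 = 1100. Balances: payroll=600, brokerage=1100
Event 5 (transfer 50 brokerage -> payroll): brokerage: 1100 - 50 = 1050, payroll: 600 + 50 = 650. Balances: payroll=650, brokerage=1050
Event 6 (transfer 100 brokerage -> payroll): brokerage: 1050 - 100 = 950, payroll: 650 + 100 = 750. Balances: payroll=750, brokerage=950
Event 7 (deposit 100 to payroll): payroll: 750 + 100 = 850. Balances: payroll=850, brokerage=950
Event 8 (deposit 250 to payroll): payroll: 850 + 250 = 1100. Balances: payroll=1100, brokerage=950

Final balance of payroll: 1100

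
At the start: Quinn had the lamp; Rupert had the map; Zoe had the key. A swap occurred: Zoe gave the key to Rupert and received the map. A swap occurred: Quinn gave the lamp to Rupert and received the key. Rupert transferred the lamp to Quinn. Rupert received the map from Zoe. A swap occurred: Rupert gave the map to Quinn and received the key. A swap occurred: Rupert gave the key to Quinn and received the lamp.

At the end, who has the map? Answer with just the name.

Answer: Quinn

Derivation:
Tracking all object holders:
Start: lamp:Quinn, map:Rupert, key:Zoe
Event 1 (swap key<->map: now key:Rupert, map:Zoe). State: lamp:Quinn, map:Zoe, key:Rupert
Event 2 (swap lamp<->key: now lamp:Rupert, key:Quinn). State: lamp:Rupert, map:Zoe, key:Quinn
Event 3 (give lamp: Rupert -> Quinn). State: lamp:Quinn, map:Zoe, key:Quinn
Event 4 (give map: Zoe -> Rupert). State: lamp:Quinn, map:Rupert, key:Quinn
Event 5 (swap map<->key: now map:Quinn, key:Rupert). State: lamp:Quinn, map:Quinn, key:Rupert
Event 6 (swap key<->lamp: now key:Quinn, lamp:Rupert). State: lamp:Rupert, map:Quinn, key:Quinn

Final state: lamp:Rupert, map:Quinn, key:Quinn
The map is held by Quinn.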